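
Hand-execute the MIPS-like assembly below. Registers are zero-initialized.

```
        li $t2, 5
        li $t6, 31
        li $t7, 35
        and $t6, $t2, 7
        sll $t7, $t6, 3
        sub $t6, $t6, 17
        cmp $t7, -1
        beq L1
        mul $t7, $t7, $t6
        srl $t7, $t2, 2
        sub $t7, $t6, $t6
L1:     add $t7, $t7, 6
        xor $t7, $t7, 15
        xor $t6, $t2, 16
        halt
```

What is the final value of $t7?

li $t2, 5 → $t2=5
li $t6, 31 → $t6=31
li $t7, 35 → $t7=35
and $t6, $t2, 7 → $t6=5&7=5
sll $t7, $t6, 3 → $t7=5<<3=40
sub $t6, $t6, 17 → $t6=5-17=-12
cmp $t7, -1  (cmp 40,-1)
beq L1: not taken
mul $t7, $t7, $t6 → $t7=40*(-12)=-480
srl $t7, $t2, 2 → $t7=5>>2=1
sub $t7, $t6, $t6 → $t7=(-12)-(-12)=0
add $t7, $t7, 6 → $t7=0+6=6
xor $t7, $t7, 15 → $t7=6^15=9
xor $t6, $t2, 16 → $t6=5^16=21
halt.

9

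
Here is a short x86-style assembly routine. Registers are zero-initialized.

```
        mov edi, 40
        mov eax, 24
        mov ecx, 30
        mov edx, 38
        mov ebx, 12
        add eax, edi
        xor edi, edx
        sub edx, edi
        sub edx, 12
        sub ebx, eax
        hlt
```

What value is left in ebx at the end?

after mov edi, 40: edi=40
after mov eax, 24: eax=24
after mov ecx, 30: ecx=30
after mov edx, 38: edx=38
after mov ebx, 12: ebx=12
after add eax, edi: eax=24+40=64
after xor edi, edx: edi=40^38=14
after sub edx, edi: edx=38-14=24
after sub edx, 12: edx=24-12=12
after sub ebx, eax: ebx=12-64=-52
halt.

-52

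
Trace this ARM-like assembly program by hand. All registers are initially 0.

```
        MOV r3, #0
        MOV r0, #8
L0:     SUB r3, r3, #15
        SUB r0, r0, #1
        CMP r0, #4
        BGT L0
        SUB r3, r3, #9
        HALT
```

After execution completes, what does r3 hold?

-69

r3=0
r0=8
r3=0-15=-15
r0=8-1=7
CMP r0, #4  (cmp 7,4)
BGT L0: taken
r3=(-15)-15=-30
r0=7-1=6
CMP r0, #4  (cmp 6,4)
BGT L0: taken
r3=(-30)-15=-45
r0=6-1=5
CMP r0, #4  (cmp 5,4)
BGT L0: taken
r3=(-45)-15=-60
r0=5-1=4
CMP r0, #4  (cmp 4,4)
BGT L0: not taken
r3=(-60)-9=-69
halt.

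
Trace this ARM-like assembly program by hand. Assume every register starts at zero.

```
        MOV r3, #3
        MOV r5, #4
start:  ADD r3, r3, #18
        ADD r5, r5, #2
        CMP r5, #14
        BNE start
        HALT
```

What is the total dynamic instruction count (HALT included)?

23

r3=3
r5=4
r3=3+18=21
r5=4+2=6
CMP r5, #14  (cmp 6,14)
BNE start: taken
r3=21+18=39
r5=6+2=8
CMP r5, #14  (cmp 8,14)
BNE start: taken
r3=39+18=57
r5=8+2=10
CMP r5, #14  (cmp 10,14)
BNE start: taken
r3=57+18=75
r5=10+2=12
CMP r5, #14  (cmp 12,14)
BNE start: taken
r3=75+18=93
r5=12+2=14
CMP r5, #14  (cmp 14,14)
BNE start: not taken
halt.
Total executed instructions: 23.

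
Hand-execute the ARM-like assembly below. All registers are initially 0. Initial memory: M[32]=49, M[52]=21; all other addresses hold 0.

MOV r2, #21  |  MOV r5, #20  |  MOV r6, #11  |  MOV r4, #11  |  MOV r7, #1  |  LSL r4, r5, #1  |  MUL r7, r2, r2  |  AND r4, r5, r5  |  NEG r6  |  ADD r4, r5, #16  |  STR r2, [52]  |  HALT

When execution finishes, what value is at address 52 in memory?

21

MOV r2, #21 → r2=21
MOV r5, #20 → r5=20
MOV r6, #11 → r6=11
MOV r4, #11 → r4=11
MOV r7, #1 → r7=1
LSL r4, r5, #1 → r4=20<<1=40
MUL r7, r2, r2 → r7=21*21=441
AND r4, r5, r5 → r4=20&20=20
NEG r6 → r6=-(11)=-11
ADD r4, r5, #16 → r4=20+16=36
STR r2, [52] → M[52]=21
halt.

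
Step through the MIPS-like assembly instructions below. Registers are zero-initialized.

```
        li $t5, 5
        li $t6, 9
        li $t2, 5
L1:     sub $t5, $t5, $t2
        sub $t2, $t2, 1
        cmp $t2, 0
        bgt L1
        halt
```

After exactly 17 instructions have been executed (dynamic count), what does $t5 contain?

-9

li $t5, 5 → $t5=5
li $t6, 9 → $t6=9
li $t2, 5 → $t2=5
sub $t5, $t5, $t2 → $t5=5-5=0
sub $t2, $t2, 1 → $t2=5-1=4
cmp $t2, 0  (cmp 4,0)
bgt L1: taken
sub $t5, $t5, $t2 → $t5=0-4=-4
sub $t2, $t2, 1 → $t2=4-1=3
cmp $t2, 0  (cmp 3,0)
bgt L1: taken
sub $t5, $t5, $t2 → $t5=(-4)-3=-7
sub $t2, $t2, 1 → $t2=3-1=2
cmp $t2, 0  (cmp 2,0)
bgt L1: taken
sub $t5, $t5, $t2 → $t5=(-7)-2=-9
sub $t2, $t2, 1 → $t2=2-1=1
After step 17: $t5 = -9.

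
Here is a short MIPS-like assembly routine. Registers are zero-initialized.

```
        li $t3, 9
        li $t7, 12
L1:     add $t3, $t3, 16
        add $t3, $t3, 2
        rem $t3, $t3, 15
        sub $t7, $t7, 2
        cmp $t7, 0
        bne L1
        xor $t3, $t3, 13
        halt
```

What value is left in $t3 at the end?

$t3=9
$t7=12
$t3=9+16=25
$t3=25+2=27
$t3=27%15=12
$t7=12-2=10
cmp $t7, 0  (cmp 10,0)
bne L1: taken
$t3=12+16=28
$t3=28+2=30
$t3=30%15=0
$t7=10-2=8
cmp $t7, 0  (cmp 8,0)
bne L1: taken
$t3=0+16=16
$t3=16+2=18
$t3=18%15=3
$t7=8-2=6
cmp $t7, 0  (cmp 6,0)
bne L1: taken
$t3=3+16=19
$t3=19+2=21
$t3=21%15=6
$t7=6-2=4
cmp $t7, 0  (cmp 4,0)
bne L1: taken
$t3=6+16=22
$t3=22+2=24
$t3=24%15=9
$t7=4-2=2
cmp $t7, 0  (cmp 2,0)
bne L1: taken
$t3=9+16=25
$t3=25+2=27
$t3=27%15=12
$t7=2-2=0
cmp $t7, 0  (cmp 0,0)
bne L1: not taken
$t3=12^13=1
halt.

1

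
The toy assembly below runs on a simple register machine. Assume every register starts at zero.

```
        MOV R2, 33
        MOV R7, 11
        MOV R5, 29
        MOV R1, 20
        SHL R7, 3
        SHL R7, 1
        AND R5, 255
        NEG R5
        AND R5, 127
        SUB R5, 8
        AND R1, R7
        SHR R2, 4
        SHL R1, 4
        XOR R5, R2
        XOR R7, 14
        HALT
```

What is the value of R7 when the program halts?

MOV R2, 33 → R2=33
MOV R7, 11 → R7=11
MOV R5, 29 → R5=29
MOV R1, 20 → R1=20
SHL R7, 3 → R7=11<<3=88
SHL R7, 1 → R7=88<<1=176
AND R5, 255 → R5=29&255=29
NEG R5 → R5=-(29)=-29
AND R5, 127 → R5=(-29)&127=99
SUB R5, 8 → R5=99-8=91
AND R1, R7 → R1=20&176=16
SHR R2, 4 → R2=33>>4=2
SHL R1, 4 → R1=16<<4=256
XOR R5, R2 → R5=91^2=89
XOR R7, 14 → R7=176^14=190
halt.

190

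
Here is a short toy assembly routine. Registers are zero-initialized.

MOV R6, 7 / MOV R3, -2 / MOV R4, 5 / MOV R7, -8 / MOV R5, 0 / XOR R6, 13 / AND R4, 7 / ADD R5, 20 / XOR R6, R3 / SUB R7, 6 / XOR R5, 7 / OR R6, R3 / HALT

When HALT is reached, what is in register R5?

after MOV R6, 7: R6=7
after MOV R3, -2: R3=-2
after MOV R4, 5: R4=5
after MOV R7, -8: R7=-8
after MOV R5, 0: R5=0
after XOR R6, 13: R6=7^13=10
after AND R4, 7: R4=5&7=5
after ADD R5, 20: R5=0+20=20
after XOR R6, R3: R6=10^(-2)=-12
after SUB R7, 6: R7=(-8)-6=-14
after XOR R5, 7: R5=20^7=19
after OR R6, R3: R6=(-12)|(-2)=-2
halt.

19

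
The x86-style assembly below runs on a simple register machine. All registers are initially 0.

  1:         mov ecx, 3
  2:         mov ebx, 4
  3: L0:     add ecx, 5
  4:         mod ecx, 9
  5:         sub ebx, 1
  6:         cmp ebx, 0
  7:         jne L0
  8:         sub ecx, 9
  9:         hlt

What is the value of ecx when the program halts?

mov ecx, 3 → ecx=3
mov ebx, 4 → ebx=4
add ecx, 5 → ecx=3+5=8
mod ecx, 9 → ecx=8%9=8
sub ebx, 1 → ebx=4-1=3
cmp ebx, 0  (cmp 3,0)
jne L0: taken
add ecx, 5 → ecx=8+5=13
mod ecx, 9 → ecx=13%9=4
sub ebx, 1 → ebx=3-1=2
cmp ebx, 0  (cmp 2,0)
jne L0: taken
add ecx, 5 → ecx=4+5=9
mod ecx, 9 → ecx=9%9=0
sub ebx, 1 → ebx=2-1=1
cmp ebx, 0  (cmp 1,0)
jne L0: taken
add ecx, 5 → ecx=0+5=5
mod ecx, 9 → ecx=5%9=5
sub ebx, 1 → ebx=1-1=0
cmp ebx, 0  (cmp 0,0)
jne L0: not taken
sub ecx, 9 → ecx=5-9=-4
halt.

-4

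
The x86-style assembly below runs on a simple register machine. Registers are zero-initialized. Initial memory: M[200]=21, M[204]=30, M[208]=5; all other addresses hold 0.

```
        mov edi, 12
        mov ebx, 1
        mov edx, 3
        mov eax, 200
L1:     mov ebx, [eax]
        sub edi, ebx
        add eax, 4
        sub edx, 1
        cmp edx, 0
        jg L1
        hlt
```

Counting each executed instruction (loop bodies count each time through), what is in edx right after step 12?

after mov edi, 12: edi=12
after mov ebx, 1: ebx=1
after mov edx, 3: edx=3
after mov eax, 200: eax=200
after mov ebx, [eax]: ebx=M[200]=21
after sub edi, ebx: edi=12-21=-9
after add eax, 4: eax=200+4=204
after sub edx, 1: edx=3-1=2
cmp edx, 0  (cmp 2,0)
jg L1: taken
after mov ebx, [eax]: ebx=M[204]=30
after sub edi, ebx: edi=(-9)-30=-39
After step 12: edx = 2.

2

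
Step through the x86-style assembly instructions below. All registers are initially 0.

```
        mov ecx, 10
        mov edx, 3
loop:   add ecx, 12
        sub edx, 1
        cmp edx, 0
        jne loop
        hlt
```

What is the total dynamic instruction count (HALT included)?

ecx=10
edx=3
ecx=10+12=22
edx=3-1=2
cmp edx, 0  (cmp 2,0)
jne loop: taken
ecx=22+12=34
edx=2-1=1
cmp edx, 0  (cmp 1,0)
jne loop: taken
ecx=34+12=46
edx=1-1=0
cmp edx, 0  (cmp 0,0)
jne loop: not taken
halt.
Total executed instructions: 15.

15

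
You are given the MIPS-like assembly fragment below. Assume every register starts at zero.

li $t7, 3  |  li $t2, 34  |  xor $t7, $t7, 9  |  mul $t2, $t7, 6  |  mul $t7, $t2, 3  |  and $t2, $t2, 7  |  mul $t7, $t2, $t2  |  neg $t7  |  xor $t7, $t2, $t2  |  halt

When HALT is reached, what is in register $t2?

li $t7, 3 → $t7=3
li $t2, 34 → $t2=34
xor $t7, $t7, 9 → $t7=3^9=10
mul $t2, $t7, 6 → $t2=10*6=60
mul $t7, $t2, 3 → $t7=60*3=180
and $t2, $t2, 7 → $t2=60&7=4
mul $t7, $t2, $t2 → $t7=4*4=16
neg $t7 → $t7=-(16)=-16
xor $t7, $t2, $t2 → $t7=4^4=0
halt.

4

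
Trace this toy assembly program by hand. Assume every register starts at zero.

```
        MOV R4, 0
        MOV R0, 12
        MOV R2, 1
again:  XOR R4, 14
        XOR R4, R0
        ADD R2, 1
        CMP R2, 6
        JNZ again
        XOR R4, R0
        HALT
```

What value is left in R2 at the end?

6

R4=0
R0=12
R2=1
R4=0^14=14
R4=14^12=2
R2=1+1=2
CMP R2, 6  (cmp 2,6)
JNZ again: taken
R4=2^14=12
R4=12^12=0
R2=2+1=3
CMP R2, 6  (cmp 3,6)
JNZ again: taken
R4=0^14=14
R4=14^12=2
R2=3+1=4
CMP R2, 6  (cmp 4,6)
JNZ again: taken
R4=2^14=12
R4=12^12=0
R2=4+1=5
CMP R2, 6  (cmp 5,6)
JNZ again: taken
R4=0^14=14
R4=14^12=2
R2=5+1=6
CMP R2, 6  (cmp 6,6)
JNZ again: not taken
R4=2^12=14
halt.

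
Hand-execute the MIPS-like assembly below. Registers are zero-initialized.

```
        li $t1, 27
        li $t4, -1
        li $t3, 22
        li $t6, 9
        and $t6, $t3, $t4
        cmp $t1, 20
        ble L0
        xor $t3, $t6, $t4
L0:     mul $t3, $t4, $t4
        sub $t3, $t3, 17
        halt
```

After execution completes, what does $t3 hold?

$t1=27
$t4=-1
$t3=22
$t6=9
$t6=22&(-1)=22
cmp $t1, 20  (cmp 27,20)
ble L0: not taken
$t3=22^(-1)=-23
$t3=(-1)*(-1)=1
$t3=1-17=-16
halt.

-16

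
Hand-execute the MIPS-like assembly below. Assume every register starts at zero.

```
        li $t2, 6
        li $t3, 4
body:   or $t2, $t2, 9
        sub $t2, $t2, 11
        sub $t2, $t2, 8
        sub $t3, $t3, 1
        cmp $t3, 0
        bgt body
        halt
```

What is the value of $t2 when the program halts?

-58

after li $t2, 6: $t2=6
after li $t3, 4: $t3=4
after or $t2, $t2, 9: $t2=6|9=15
after sub $t2, $t2, 11: $t2=15-11=4
after sub $t2, $t2, 8: $t2=4-8=-4
after sub $t3, $t3, 1: $t3=4-1=3
cmp $t3, 0  (cmp 3,0)
bgt body: taken
after or $t2, $t2, 9: $t2=(-4)|9=-3
after sub $t2, $t2, 11: $t2=(-3)-11=-14
after sub $t2, $t2, 8: $t2=(-14)-8=-22
after sub $t3, $t3, 1: $t3=3-1=2
cmp $t3, 0  (cmp 2,0)
bgt body: taken
after or $t2, $t2, 9: $t2=(-22)|9=-21
after sub $t2, $t2, 11: $t2=(-21)-11=-32
after sub $t2, $t2, 8: $t2=(-32)-8=-40
after sub $t3, $t3, 1: $t3=2-1=1
cmp $t3, 0  (cmp 1,0)
bgt body: taken
after or $t2, $t2, 9: $t2=(-40)|9=-39
after sub $t2, $t2, 11: $t2=(-39)-11=-50
after sub $t2, $t2, 8: $t2=(-50)-8=-58
after sub $t3, $t3, 1: $t3=1-1=0
cmp $t3, 0  (cmp 0,0)
bgt body: not taken
halt.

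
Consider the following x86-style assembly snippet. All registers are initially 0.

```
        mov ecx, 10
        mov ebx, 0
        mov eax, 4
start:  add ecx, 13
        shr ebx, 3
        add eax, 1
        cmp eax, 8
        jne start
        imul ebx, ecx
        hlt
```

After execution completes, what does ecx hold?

62

mov ecx, 10 → ecx=10
mov ebx, 0 → ebx=0
mov eax, 4 → eax=4
add ecx, 13 → ecx=10+13=23
shr ebx, 3 → ebx=0>>3=0
add eax, 1 → eax=4+1=5
cmp eax, 8  (cmp 5,8)
jne start: taken
add ecx, 13 → ecx=23+13=36
shr ebx, 3 → ebx=0>>3=0
add eax, 1 → eax=5+1=6
cmp eax, 8  (cmp 6,8)
jne start: taken
add ecx, 13 → ecx=36+13=49
shr ebx, 3 → ebx=0>>3=0
add eax, 1 → eax=6+1=7
cmp eax, 8  (cmp 7,8)
jne start: taken
add ecx, 13 → ecx=49+13=62
shr ebx, 3 → ebx=0>>3=0
add eax, 1 → eax=7+1=8
cmp eax, 8  (cmp 8,8)
jne start: not taken
imul ebx, ecx → ebx=0*62=0
halt.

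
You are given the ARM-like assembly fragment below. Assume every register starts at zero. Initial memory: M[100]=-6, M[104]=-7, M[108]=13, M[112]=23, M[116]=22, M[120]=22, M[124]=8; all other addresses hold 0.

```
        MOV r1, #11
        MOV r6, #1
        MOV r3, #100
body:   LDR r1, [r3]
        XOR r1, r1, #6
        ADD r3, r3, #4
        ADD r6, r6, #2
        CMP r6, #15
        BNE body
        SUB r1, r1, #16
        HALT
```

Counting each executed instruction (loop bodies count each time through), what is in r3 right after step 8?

104

r1=11
r6=1
r3=100
r1=M[100]=-6
r1=(-6)^6=-4
r3=100+4=104
r6=1+2=3
CMP r6, #15  (cmp 3,15)
After step 8: r3 = 104.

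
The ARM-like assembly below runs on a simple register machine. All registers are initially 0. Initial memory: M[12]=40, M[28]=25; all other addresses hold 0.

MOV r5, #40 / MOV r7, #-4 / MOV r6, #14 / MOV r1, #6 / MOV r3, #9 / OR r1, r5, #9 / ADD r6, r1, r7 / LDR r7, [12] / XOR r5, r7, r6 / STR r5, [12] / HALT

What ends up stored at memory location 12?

13

MOV r5, #40 → r5=40
MOV r7, #-4 → r7=-4
MOV r6, #14 → r6=14
MOV r1, #6 → r1=6
MOV r3, #9 → r3=9
OR r1, r5, #9 → r1=40|9=41
ADD r6, r1, r7 → r6=41+(-4)=37
LDR r7, [12] → r7=M[12]=40
XOR r5, r7, r6 → r5=40^37=13
STR r5, [12] → M[12]=13
halt.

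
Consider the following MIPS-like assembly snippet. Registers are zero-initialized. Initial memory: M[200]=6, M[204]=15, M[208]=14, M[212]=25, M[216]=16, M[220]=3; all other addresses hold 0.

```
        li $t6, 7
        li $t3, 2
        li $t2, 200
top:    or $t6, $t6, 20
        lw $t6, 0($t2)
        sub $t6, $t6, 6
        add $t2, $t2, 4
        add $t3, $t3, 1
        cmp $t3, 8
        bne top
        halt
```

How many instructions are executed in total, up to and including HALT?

46

after li $t6, 7: $t6=7
after li $t3, 2: $t3=2
after li $t2, 200: $t2=200
after or $t6, $t6, 20: $t6=7|20=23
after lw $t6, 0($t2): $t6=M[200]=6
after sub $t6, $t6, 6: $t6=6-6=0
after add $t2, $t2, 4: $t2=200+4=204
after add $t3, $t3, 1: $t3=2+1=3
cmp $t3, 8  (cmp 3,8)
bne top: taken
after or $t6, $t6, 20: $t6=0|20=20
after lw $t6, 0($t2): $t6=M[204]=15
after sub $t6, $t6, 6: $t6=15-6=9
after add $t2, $t2, 4: $t2=204+4=208
after add $t3, $t3, 1: $t3=3+1=4
cmp $t3, 8  (cmp 4,8)
bne top: taken
after or $t6, $t6, 20: $t6=9|20=29
after lw $t6, 0($t2): $t6=M[208]=14
after sub $t6, $t6, 6: $t6=14-6=8
after add $t2, $t2, 4: $t2=208+4=212
after add $t3, $t3, 1: $t3=4+1=5
cmp $t3, 8  (cmp 5,8)
bne top: taken
after or $t6, $t6, 20: $t6=8|20=28
after lw $t6, 0($t2): $t6=M[212]=25
after sub $t6, $t6, 6: $t6=25-6=19
after add $t2, $t2, 4: $t2=212+4=216
after add $t3, $t3, 1: $t3=5+1=6
cmp $t3, 8  (cmp 6,8)
bne top: taken
after or $t6, $t6, 20: $t6=19|20=23
after lw $t6, 0($t2): $t6=M[216]=16
after sub $t6, $t6, 6: $t6=16-6=10
after add $t2, $t2, 4: $t2=216+4=220
after add $t3, $t3, 1: $t3=6+1=7
cmp $t3, 8  (cmp 7,8)
bne top: taken
after or $t6, $t6, 20: $t6=10|20=30
after lw $t6, 0($t2): $t6=M[220]=3
after sub $t6, $t6, 6: $t6=3-6=-3
after add $t2, $t2, 4: $t2=220+4=224
after add $t3, $t3, 1: $t3=7+1=8
cmp $t3, 8  (cmp 8,8)
bne top: not taken
halt.
Total executed instructions: 46.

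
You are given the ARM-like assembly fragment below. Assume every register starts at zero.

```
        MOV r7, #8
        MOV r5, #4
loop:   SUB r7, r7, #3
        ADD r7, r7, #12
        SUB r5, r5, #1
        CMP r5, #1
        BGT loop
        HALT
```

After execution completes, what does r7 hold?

r7=8
r5=4
r7=8-3=5
r7=5+12=17
r5=4-1=3
CMP r5, #1  (cmp 3,1)
BGT loop: taken
r7=17-3=14
r7=14+12=26
r5=3-1=2
CMP r5, #1  (cmp 2,1)
BGT loop: taken
r7=26-3=23
r7=23+12=35
r5=2-1=1
CMP r5, #1  (cmp 1,1)
BGT loop: not taken
halt.

35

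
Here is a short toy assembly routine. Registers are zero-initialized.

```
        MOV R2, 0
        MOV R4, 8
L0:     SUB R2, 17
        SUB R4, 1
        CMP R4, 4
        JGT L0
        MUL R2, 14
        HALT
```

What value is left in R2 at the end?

-952

after MOV R2, 0: R2=0
after MOV R4, 8: R4=8
after SUB R2, 17: R2=0-17=-17
after SUB R4, 1: R4=8-1=7
CMP R4, 4  (cmp 7,4)
JGT L0: taken
after SUB R2, 17: R2=(-17)-17=-34
after SUB R4, 1: R4=7-1=6
CMP R4, 4  (cmp 6,4)
JGT L0: taken
after SUB R2, 17: R2=(-34)-17=-51
after SUB R4, 1: R4=6-1=5
CMP R4, 4  (cmp 5,4)
JGT L0: taken
after SUB R2, 17: R2=(-51)-17=-68
after SUB R4, 1: R4=5-1=4
CMP R4, 4  (cmp 4,4)
JGT L0: not taken
after MUL R2, 14: R2=(-68)*14=-952
halt.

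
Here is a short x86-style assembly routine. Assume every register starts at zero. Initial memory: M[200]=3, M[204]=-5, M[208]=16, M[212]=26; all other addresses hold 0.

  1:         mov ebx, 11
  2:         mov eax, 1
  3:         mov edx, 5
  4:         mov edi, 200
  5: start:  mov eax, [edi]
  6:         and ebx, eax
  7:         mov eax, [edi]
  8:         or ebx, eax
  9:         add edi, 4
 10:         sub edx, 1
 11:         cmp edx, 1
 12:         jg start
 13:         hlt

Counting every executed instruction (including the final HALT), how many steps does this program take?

after mov ebx, 11: ebx=11
after mov eax, 1: eax=1
after mov edx, 5: edx=5
after mov edi, 200: edi=200
after mov eax, [edi]: eax=M[200]=3
after and ebx, eax: ebx=11&3=3
after mov eax, [edi]: eax=M[200]=3
after or ebx, eax: ebx=3|3=3
after add edi, 4: edi=200+4=204
after sub edx, 1: edx=5-1=4
cmp edx, 1  (cmp 4,1)
jg start: taken
after mov eax, [edi]: eax=M[204]=-5
after and ebx, eax: ebx=3&(-5)=3
after mov eax, [edi]: eax=M[204]=-5
after or ebx, eax: ebx=3|(-5)=-5
after add edi, 4: edi=204+4=208
after sub edx, 1: edx=4-1=3
cmp edx, 1  (cmp 3,1)
jg start: taken
after mov eax, [edi]: eax=M[208]=16
after and ebx, eax: ebx=(-5)&16=16
after mov eax, [edi]: eax=M[208]=16
after or ebx, eax: ebx=16|16=16
after add edi, 4: edi=208+4=212
after sub edx, 1: edx=3-1=2
cmp edx, 1  (cmp 2,1)
jg start: taken
after mov eax, [edi]: eax=M[212]=26
after and ebx, eax: ebx=16&26=16
after mov eax, [edi]: eax=M[212]=26
after or ebx, eax: ebx=16|26=26
after add edi, 4: edi=212+4=216
after sub edx, 1: edx=2-1=1
cmp edx, 1  (cmp 1,1)
jg start: not taken
halt.
Total executed instructions: 37.

37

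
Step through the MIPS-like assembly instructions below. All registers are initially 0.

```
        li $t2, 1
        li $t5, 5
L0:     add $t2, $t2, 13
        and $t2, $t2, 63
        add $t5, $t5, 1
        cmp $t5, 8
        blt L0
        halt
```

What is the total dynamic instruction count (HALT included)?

$t2=1
$t5=5
$t2=1+13=14
$t2=14&63=14
$t5=5+1=6
cmp $t5, 8  (cmp 6,8)
blt L0: taken
$t2=14+13=27
$t2=27&63=27
$t5=6+1=7
cmp $t5, 8  (cmp 7,8)
blt L0: taken
$t2=27+13=40
$t2=40&63=40
$t5=7+1=8
cmp $t5, 8  (cmp 8,8)
blt L0: not taken
halt.
Total executed instructions: 18.

18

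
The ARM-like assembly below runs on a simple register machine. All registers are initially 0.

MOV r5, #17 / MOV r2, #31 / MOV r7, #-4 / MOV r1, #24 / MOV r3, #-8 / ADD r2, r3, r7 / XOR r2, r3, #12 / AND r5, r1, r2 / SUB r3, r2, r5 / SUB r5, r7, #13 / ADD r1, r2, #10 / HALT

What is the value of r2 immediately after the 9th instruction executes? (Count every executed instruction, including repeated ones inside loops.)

after MOV r5, #17: r5=17
after MOV r2, #31: r2=31
after MOV r7, #-4: r7=-4
after MOV r1, #24: r1=24
after MOV r3, #-8: r3=-8
after ADD r2, r3, r7: r2=(-8)+(-4)=-12
after XOR r2, r3, #12: r2=(-8)^12=-12
after AND r5, r1, r2: r5=24&(-12)=16
after SUB r3, r2, r5: r3=(-12)-16=-28
After step 9: r2 = -12.

-12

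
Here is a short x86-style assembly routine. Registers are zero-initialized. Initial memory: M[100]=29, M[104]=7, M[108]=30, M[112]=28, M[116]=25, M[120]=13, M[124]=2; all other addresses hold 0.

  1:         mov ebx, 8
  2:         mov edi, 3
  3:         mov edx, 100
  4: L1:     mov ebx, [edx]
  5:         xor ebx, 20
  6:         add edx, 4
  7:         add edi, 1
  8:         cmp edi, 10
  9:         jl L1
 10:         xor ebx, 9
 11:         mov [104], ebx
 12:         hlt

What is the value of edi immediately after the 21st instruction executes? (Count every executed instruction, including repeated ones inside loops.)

mov ebx, 8 → ebx=8
mov edi, 3 → edi=3
mov edx, 100 → edx=100
mov ebx, [edx] → ebx=M[100]=29
xor ebx, 20 → ebx=29^20=9
add edx, 4 → edx=100+4=104
add edi, 1 → edi=3+1=4
cmp edi, 10  (cmp 4,10)
jl L1: taken
mov ebx, [edx] → ebx=M[104]=7
xor ebx, 20 → ebx=7^20=19
add edx, 4 → edx=104+4=108
add edi, 1 → edi=4+1=5
cmp edi, 10  (cmp 5,10)
jl L1: taken
mov ebx, [edx] → ebx=M[108]=30
xor ebx, 20 → ebx=30^20=10
add edx, 4 → edx=108+4=112
add edi, 1 → edi=5+1=6
cmp edi, 10  (cmp 6,10)
jl L1: taken
After step 21: edi = 6.

6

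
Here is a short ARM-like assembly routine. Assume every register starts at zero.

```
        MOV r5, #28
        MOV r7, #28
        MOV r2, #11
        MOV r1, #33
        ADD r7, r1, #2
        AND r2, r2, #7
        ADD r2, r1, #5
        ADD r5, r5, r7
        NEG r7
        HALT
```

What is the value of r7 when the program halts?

-35

MOV r5, #28 → r5=28
MOV r7, #28 → r7=28
MOV r2, #11 → r2=11
MOV r1, #33 → r1=33
ADD r7, r1, #2 → r7=33+2=35
AND r2, r2, #7 → r2=11&7=3
ADD r2, r1, #5 → r2=33+5=38
ADD r5, r5, r7 → r5=28+35=63
NEG r7 → r7=-(35)=-35
halt.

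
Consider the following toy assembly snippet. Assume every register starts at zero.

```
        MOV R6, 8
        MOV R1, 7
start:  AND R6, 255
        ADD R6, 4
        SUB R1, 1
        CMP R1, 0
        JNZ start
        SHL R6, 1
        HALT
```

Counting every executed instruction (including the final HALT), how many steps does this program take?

MOV R6, 8 → R6=8
MOV R1, 7 → R1=7
AND R6, 255 → R6=8&255=8
ADD R6, 4 → R6=8+4=12
SUB R1, 1 → R1=7-1=6
CMP R1, 0  (cmp 6,0)
JNZ start: taken
AND R6, 255 → R6=12&255=12
ADD R6, 4 → R6=12+4=16
SUB R1, 1 → R1=6-1=5
CMP R1, 0  (cmp 5,0)
JNZ start: taken
AND R6, 255 → R6=16&255=16
ADD R6, 4 → R6=16+4=20
SUB R1, 1 → R1=5-1=4
CMP R1, 0  (cmp 4,0)
JNZ start: taken
AND R6, 255 → R6=20&255=20
ADD R6, 4 → R6=20+4=24
SUB R1, 1 → R1=4-1=3
CMP R1, 0  (cmp 3,0)
JNZ start: taken
AND R6, 255 → R6=24&255=24
ADD R6, 4 → R6=24+4=28
SUB R1, 1 → R1=3-1=2
CMP R1, 0  (cmp 2,0)
JNZ start: taken
AND R6, 255 → R6=28&255=28
ADD R6, 4 → R6=28+4=32
SUB R1, 1 → R1=2-1=1
CMP R1, 0  (cmp 1,0)
JNZ start: taken
AND R6, 255 → R6=32&255=32
ADD R6, 4 → R6=32+4=36
SUB R1, 1 → R1=1-1=0
CMP R1, 0  (cmp 0,0)
JNZ start: not taken
SHL R6, 1 → R6=36<<1=72
halt.
Total executed instructions: 39.

39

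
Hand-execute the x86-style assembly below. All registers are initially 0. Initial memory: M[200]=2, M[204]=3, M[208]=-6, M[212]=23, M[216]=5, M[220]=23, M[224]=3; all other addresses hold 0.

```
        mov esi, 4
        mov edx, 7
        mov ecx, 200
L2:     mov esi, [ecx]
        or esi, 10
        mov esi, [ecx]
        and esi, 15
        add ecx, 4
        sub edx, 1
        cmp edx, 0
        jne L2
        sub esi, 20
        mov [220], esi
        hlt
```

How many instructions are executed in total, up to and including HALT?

after mov esi, 4: esi=4
after mov edx, 7: edx=7
after mov ecx, 200: ecx=200
after mov esi, [ecx]: esi=M[200]=2
after or esi, 10: esi=2|10=10
after mov esi, [ecx]: esi=M[200]=2
after and esi, 15: esi=2&15=2
after add ecx, 4: ecx=200+4=204
after sub edx, 1: edx=7-1=6
cmp edx, 0  (cmp 6,0)
jne L2: taken
after mov esi, [ecx]: esi=M[204]=3
after or esi, 10: esi=3|10=11
after mov esi, [ecx]: esi=M[204]=3
after and esi, 15: esi=3&15=3
after add ecx, 4: ecx=204+4=208
after sub edx, 1: edx=6-1=5
cmp edx, 0  (cmp 5,0)
jne L2: taken
after mov esi, [ecx]: esi=M[208]=-6
after or esi, 10: esi=(-6)|10=-6
after mov esi, [ecx]: esi=M[208]=-6
after and esi, 15: esi=(-6)&15=10
after add ecx, 4: ecx=208+4=212
after sub edx, 1: edx=5-1=4
cmp edx, 0  (cmp 4,0)
jne L2: taken
after mov esi, [ecx]: esi=M[212]=23
after or esi, 10: esi=23|10=31
after mov esi, [ecx]: esi=M[212]=23
after and esi, 15: esi=23&15=7
after add ecx, 4: ecx=212+4=216
after sub edx, 1: edx=4-1=3
cmp edx, 0  (cmp 3,0)
jne L2: taken
after mov esi, [ecx]: esi=M[216]=5
after or esi, 10: esi=5|10=15
after mov esi, [ecx]: esi=M[216]=5
after and esi, 15: esi=5&15=5
after add ecx, 4: ecx=216+4=220
after sub edx, 1: edx=3-1=2
cmp edx, 0  (cmp 2,0)
jne L2: taken
after mov esi, [ecx]: esi=M[220]=23
after or esi, 10: esi=23|10=31
after mov esi, [ecx]: esi=M[220]=23
after and esi, 15: esi=23&15=7
after add ecx, 4: ecx=220+4=224
after sub edx, 1: edx=2-1=1
cmp edx, 0  (cmp 1,0)
jne L2: taken
after mov esi, [ecx]: esi=M[224]=3
after or esi, 10: esi=3|10=11
after mov esi, [ecx]: esi=M[224]=3
after and esi, 15: esi=3&15=3
after add ecx, 4: ecx=224+4=228
after sub edx, 1: edx=1-1=0
cmp edx, 0  (cmp 0,0)
jne L2: not taken
after sub esi, 20: esi=3-20=-17
mov [220], esi → M[220]=-17
halt.
Total executed instructions: 62.

62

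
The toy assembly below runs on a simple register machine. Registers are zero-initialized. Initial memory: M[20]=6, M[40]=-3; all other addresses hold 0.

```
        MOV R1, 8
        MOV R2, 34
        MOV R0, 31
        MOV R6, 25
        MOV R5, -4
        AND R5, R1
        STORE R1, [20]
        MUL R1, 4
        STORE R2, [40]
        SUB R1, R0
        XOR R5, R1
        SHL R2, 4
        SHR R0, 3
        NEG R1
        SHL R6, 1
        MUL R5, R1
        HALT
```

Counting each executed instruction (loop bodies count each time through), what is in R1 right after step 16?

-1

after MOV R1, 8: R1=8
after MOV R2, 34: R2=34
after MOV R0, 31: R0=31
after MOV R6, 25: R6=25
after MOV R5, -4: R5=-4
after AND R5, R1: R5=(-4)&8=8
STORE R1, [20] → M[20]=8
after MUL R1, 4: R1=8*4=32
STORE R2, [40] → M[40]=34
after SUB R1, R0: R1=32-31=1
after XOR R5, R1: R5=8^1=9
after SHL R2, 4: R2=34<<4=544
after SHR R0, 3: R0=31>>3=3
after NEG R1: R1=-(1)=-1
after SHL R6, 1: R6=25<<1=50
after MUL R5, R1: R5=9*(-1)=-9
After step 16: R1 = -1.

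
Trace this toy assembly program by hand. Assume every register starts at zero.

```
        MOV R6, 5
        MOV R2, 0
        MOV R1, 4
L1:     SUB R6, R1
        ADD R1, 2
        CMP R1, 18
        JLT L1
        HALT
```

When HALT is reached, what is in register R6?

after MOV R6, 5: R6=5
after MOV R2, 0: R2=0
after MOV R1, 4: R1=4
after SUB R6, R1: R6=5-4=1
after ADD R1, 2: R1=4+2=6
CMP R1, 18  (cmp 6,18)
JLT L1: taken
after SUB R6, R1: R6=1-6=-5
after ADD R1, 2: R1=6+2=8
CMP R1, 18  (cmp 8,18)
JLT L1: taken
after SUB R6, R1: R6=(-5)-8=-13
after ADD R1, 2: R1=8+2=10
CMP R1, 18  (cmp 10,18)
JLT L1: taken
after SUB R6, R1: R6=(-13)-10=-23
after ADD R1, 2: R1=10+2=12
CMP R1, 18  (cmp 12,18)
JLT L1: taken
after SUB R6, R1: R6=(-23)-12=-35
after ADD R1, 2: R1=12+2=14
CMP R1, 18  (cmp 14,18)
JLT L1: taken
after SUB R6, R1: R6=(-35)-14=-49
after ADD R1, 2: R1=14+2=16
CMP R1, 18  (cmp 16,18)
JLT L1: taken
after SUB R6, R1: R6=(-49)-16=-65
after ADD R1, 2: R1=16+2=18
CMP R1, 18  (cmp 18,18)
JLT L1: not taken
halt.

-65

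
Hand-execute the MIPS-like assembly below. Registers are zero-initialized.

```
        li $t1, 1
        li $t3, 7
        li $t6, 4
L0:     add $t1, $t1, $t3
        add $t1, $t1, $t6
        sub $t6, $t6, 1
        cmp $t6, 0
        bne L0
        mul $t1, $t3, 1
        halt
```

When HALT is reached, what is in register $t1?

after li $t1, 1: $t1=1
after li $t3, 7: $t3=7
after li $t6, 4: $t6=4
after add $t1, $t1, $t3: $t1=1+7=8
after add $t1, $t1, $t6: $t1=8+4=12
after sub $t6, $t6, 1: $t6=4-1=3
cmp $t6, 0  (cmp 3,0)
bne L0: taken
after add $t1, $t1, $t3: $t1=12+7=19
after add $t1, $t1, $t6: $t1=19+3=22
after sub $t6, $t6, 1: $t6=3-1=2
cmp $t6, 0  (cmp 2,0)
bne L0: taken
after add $t1, $t1, $t3: $t1=22+7=29
after add $t1, $t1, $t6: $t1=29+2=31
after sub $t6, $t6, 1: $t6=2-1=1
cmp $t6, 0  (cmp 1,0)
bne L0: taken
after add $t1, $t1, $t3: $t1=31+7=38
after add $t1, $t1, $t6: $t1=38+1=39
after sub $t6, $t6, 1: $t6=1-1=0
cmp $t6, 0  (cmp 0,0)
bne L0: not taken
after mul $t1, $t3, 1: $t1=7*1=7
halt.

7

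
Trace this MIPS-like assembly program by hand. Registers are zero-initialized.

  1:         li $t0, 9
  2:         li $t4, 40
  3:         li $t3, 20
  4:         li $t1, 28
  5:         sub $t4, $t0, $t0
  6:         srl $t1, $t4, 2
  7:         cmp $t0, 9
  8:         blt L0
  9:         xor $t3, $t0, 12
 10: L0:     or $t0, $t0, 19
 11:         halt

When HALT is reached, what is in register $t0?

27

after li $t0, 9: $t0=9
after li $t4, 40: $t4=40
after li $t3, 20: $t3=20
after li $t1, 28: $t1=28
after sub $t4, $t0, $t0: $t4=9-9=0
after srl $t1, $t4, 2: $t1=0>>2=0
cmp $t0, 9  (cmp 9,9)
blt L0: not taken
after xor $t3, $t0, 12: $t3=9^12=5
after or $t0, $t0, 19: $t0=9|19=27
halt.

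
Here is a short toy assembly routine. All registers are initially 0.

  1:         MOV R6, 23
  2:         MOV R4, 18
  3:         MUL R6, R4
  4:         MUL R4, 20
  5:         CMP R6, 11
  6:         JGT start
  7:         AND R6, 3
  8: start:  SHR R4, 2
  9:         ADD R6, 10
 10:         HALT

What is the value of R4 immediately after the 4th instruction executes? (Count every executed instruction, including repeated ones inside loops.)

360

MOV R6, 23 → R6=23
MOV R4, 18 → R4=18
MUL R6, R4 → R6=23*18=414
MUL R4, 20 → R4=18*20=360
After step 4: R4 = 360.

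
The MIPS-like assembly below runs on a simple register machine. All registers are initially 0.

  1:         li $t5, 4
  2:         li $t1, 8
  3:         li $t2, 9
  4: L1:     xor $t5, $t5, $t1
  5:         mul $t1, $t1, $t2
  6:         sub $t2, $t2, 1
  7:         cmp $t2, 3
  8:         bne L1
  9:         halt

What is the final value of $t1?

483840

li $t5, 4 → $t5=4
li $t1, 8 → $t1=8
li $t2, 9 → $t2=9
xor $t5, $t5, $t1 → $t5=4^8=12
mul $t1, $t1, $t2 → $t1=8*9=72
sub $t2, $t2, 1 → $t2=9-1=8
cmp $t2, 3  (cmp 8,3)
bne L1: taken
xor $t5, $t5, $t1 → $t5=12^72=68
mul $t1, $t1, $t2 → $t1=72*8=576
sub $t2, $t2, 1 → $t2=8-1=7
cmp $t2, 3  (cmp 7,3)
bne L1: taken
xor $t5, $t5, $t1 → $t5=68^576=516
mul $t1, $t1, $t2 → $t1=576*7=4032
sub $t2, $t2, 1 → $t2=7-1=6
cmp $t2, 3  (cmp 6,3)
bne L1: taken
xor $t5, $t5, $t1 → $t5=516^4032=3524
mul $t1, $t1, $t2 → $t1=4032*6=24192
sub $t2, $t2, 1 → $t2=6-1=5
cmp $t2, 3  (cmp 5,3)
bne L1: taken
xor $t5, $t5, $t1 → $t5=3524^24192=21316
mul $t1, $t1, $t2 → $t1=24192*5=120960
sub $t2, $t2, 1 → $t2=5-1=4
cmp $t2, 3  (cmp 4,3)
bne L1: taken
xor $t5, $t5, $t1 → $t5=21316^120960=101316
mul $t1, $t1, $t2 → $t1=120960*4=483840
sub $t2, $t2, 1 → $t2=4-1=3
cmp $t2, 3  (cmp 3,3)
bne L1: not taken
halt.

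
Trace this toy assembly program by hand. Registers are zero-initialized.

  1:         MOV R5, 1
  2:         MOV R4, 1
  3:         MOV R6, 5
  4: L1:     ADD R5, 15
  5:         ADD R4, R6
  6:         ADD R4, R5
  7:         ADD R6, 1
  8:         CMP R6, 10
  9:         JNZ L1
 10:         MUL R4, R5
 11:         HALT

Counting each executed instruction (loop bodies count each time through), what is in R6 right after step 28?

after MOV R5, 1: R5=1
after MOV R4, 1: R4=1
after MOV R6, 5: R6=5
after ADD R5, 15: R5=1+15=16
after ADD R4, R6: R4=1+5=6
after ADD R4, R5: R4=6+16=22
after ADD R6, 1: R6=5+1=6
CMP R6, 10  (cmp 6,10)
JNZ L1: taken
after ADD R5, 15: R5=16+15=31
after ADD R4, R6: R4=22+6=28
after ADD R4, R5: R4=28+31=59
after ADD R6, 1: R6=6+1=7
CMP R6, 10  (cmp 7,10)
JNZ L1: taken
after ADD R5, 15: R5=31+15=46
after ADD R4, R6: R4=59+7=66
after ADD R4, R5: R4=66+46=112
after ADD R6, 1: R6=7+1=8
CMP R6, 10  (cmp 8,10)
JNZ L1: taken
after ADD R5, 15: R5=46+15=61
after ADD R4, R6: R4=112+8=120
after ADD R4, R5: R4=120+61=181
after ADD R6, 1: R6=8+1=9
CMP R6, 10  (cmp 9,10)
JNZ L1: taken
after ADD R5, 15: R5=61+15=76
After step 28: R6 = 9.

9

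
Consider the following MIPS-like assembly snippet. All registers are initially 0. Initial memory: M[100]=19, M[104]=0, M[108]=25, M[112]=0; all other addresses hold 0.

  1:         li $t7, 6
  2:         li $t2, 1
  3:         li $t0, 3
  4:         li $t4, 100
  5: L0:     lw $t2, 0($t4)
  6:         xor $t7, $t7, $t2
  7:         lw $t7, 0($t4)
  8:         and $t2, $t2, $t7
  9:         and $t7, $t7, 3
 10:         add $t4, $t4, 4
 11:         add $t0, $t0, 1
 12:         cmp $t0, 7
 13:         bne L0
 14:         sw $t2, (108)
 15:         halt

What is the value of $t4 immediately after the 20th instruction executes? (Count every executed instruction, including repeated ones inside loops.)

li $t7, 6 → $t7=6
li $t2, 1 → $t2=1
li $t0, 3 → $t0=3
li $t4, 100 → $t4=100
lw $t2, 0($t4) → $t2=M[100]=19
xor $t7, $t7, $t2 → $t7=6^19=21
lw $t7, 0($t4) → $t7=M[100]=19
and $t2, $t2, $t7 → $t2=19&19=19
and $t7, $t7, 3 → $t7=19&3=3
add $t4, $t4, 4 → $t4=100+4=104
add $t0, $t0, 1 → $t0=3+1=4
cmp $t0, 7  (cmp 4,7)
bne L0: taken
lw $t2, 0($t4) → $t2=M[104]=0
xor $t7, $t7, $t2 → $t7=3^0=3
lw $t7, 0($t4) → $t7=M[104]=0
and $t2, $t2, $t7 → $t2=0&0=0
and $t7, $t7, 3 → $t7=0&3=0
add $t4, $t4, 4 → $t4=104+4=108
add $t0, $t0, 1 → $t0=4+1=5
After step 20: $t4 = 108.

108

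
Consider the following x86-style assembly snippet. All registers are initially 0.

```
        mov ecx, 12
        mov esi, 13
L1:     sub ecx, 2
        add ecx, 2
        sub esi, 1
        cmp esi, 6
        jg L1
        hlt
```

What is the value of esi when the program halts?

6

mov ecx, 12 → ecx=12
mov esi, 13 → esi=13
sub ecx, 2 → ecx=12-2=10
add ecx, 2 → ecx=10+2=12
sub esi, 1 → esi=13-1=12
cmp esi, 6  (cmp 12,6)
jg L1: taken
sub ecx, 2 → ecx=12-2=10
add ecx, 2 → ecx=10+2=12
sub esi, 1 → esi=12-1=11
cmp esi, 6  (cmp 11,6)
jg L1: taken
sub ecx, 2 → ecx=12-2=10
add ecx, 2 → ecx=10+2=12
sub esi, 1 → esi=11-1=10
cmp esi, 6  (cmp 10,6)
jg L1: taken
sub ecx, 2 → ecx=12-2=10
add ecx, 2 → ecx=10+2=12
sub esi, 1 → esi=10-1=9
cmp esi, 6  (cmp 9,6)
jg L1: taken
sub ecx, 2 → ecx=12-2=10
add ecx, 2 → ecx=10+2=12
sub esi, 1 → esi=9-1=8
cmp esi, 6  (cmp 8,6)
jg L1: taken
sub ecx, 2 → ecx=12-2=10
add ecx, 2 → ecx=10+2=12
sub esi, 1 → esi=8-1=7
cmp esi, 6  (cmp 7,6)
jg L1: taken
sub ecx, 2 → ecx=12-2=10
add ecx, 2 → ecx=10+2=12
sub esi, 1 → esi=7-1=6
cmp esi, 6  (cmp 6,6)
jg L1: not taken
halt.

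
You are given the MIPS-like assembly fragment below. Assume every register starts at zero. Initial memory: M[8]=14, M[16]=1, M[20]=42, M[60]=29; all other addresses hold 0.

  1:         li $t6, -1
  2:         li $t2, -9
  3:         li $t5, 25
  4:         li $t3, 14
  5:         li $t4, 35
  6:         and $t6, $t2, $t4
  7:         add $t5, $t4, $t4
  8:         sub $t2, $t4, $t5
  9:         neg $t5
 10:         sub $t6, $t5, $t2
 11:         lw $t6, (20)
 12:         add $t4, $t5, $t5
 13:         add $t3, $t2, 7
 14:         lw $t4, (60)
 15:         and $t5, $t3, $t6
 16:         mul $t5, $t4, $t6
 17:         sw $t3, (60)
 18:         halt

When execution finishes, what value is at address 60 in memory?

-28

li $t6, -1 → $t6=-1
li $t2, -9 → $t2=-9
li $t5, 25 → $t5=25
li $t3, 14 → $t3=14
li $t4, 35 → $t4=35
and $t6, $t2, $t4 → $t6=(-9)&35=35
add $t5, $t4, $t4 → $t5=35+35=70
sub $t2, $t4, $t5 → $t2=35-70=-35
neg $t5 → $t5=-(70)=-70
sub $t6, $t5, $t2 → $t6=(-70)-(-35)=-35
lw $t6, (20) → $t6=M[20]=42
add $t4, $t5, $t5 → $t4=(-70)+(-70)=-140
add $t3, $t2, 7 → $t3=(-35)+7=-28
lw $t4, (60) → $t4=M[60]=29
and $t5, $t3, $t6 → $t5=(-28)&42=32
mul $t5, $t4, $t6 → $t5=29*42=1218
sw $t3, (60) → M[60]=-28
halt.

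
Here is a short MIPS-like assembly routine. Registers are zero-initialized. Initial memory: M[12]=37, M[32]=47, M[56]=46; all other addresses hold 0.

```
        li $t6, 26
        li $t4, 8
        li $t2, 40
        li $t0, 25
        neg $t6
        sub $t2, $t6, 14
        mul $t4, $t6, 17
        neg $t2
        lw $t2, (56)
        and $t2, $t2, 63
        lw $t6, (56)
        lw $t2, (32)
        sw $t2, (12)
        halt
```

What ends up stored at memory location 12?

$t6=26
$t4=8
$t2=40
$t0=25
$t6=-(26)=-26
$t2=(-26)-14=-40
$t4=(-26)*17=-442
$t2=-(-40)=40
$t2=M[56]=46
$t2=46&63=46
$t6=M[56]=46
$t2=M[32]=47
sw $t2, (12) → M[12]=47
halt.

47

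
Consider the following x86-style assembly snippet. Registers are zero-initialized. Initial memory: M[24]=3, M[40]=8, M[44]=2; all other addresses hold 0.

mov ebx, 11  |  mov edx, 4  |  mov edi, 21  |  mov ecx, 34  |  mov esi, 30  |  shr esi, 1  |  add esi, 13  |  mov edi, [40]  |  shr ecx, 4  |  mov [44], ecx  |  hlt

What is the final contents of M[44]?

after mov ebx, 11: ebx=11
after mov edx, 4: edx=4
after mov edi, 21: edi=21
after mov ecx, 34: ecx=34
after mov esi, 30: esi=30
after shr esi, 1: esi=30>>1=15
after add esi, 13: esi=15+13=28
after mov edi, [40]: edi=M[40]=8
after shr ecx, 4: ecx=34>>4=2
mov [44], ecx → M[44]=2
halt.

2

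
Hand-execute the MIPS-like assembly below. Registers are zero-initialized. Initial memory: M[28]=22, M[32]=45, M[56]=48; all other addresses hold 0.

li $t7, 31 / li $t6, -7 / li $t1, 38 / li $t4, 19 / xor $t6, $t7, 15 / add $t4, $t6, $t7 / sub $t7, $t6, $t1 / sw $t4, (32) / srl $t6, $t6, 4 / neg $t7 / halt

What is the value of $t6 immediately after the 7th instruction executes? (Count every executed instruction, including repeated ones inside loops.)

16

after li $t7, 31: $t7=31
after li $t6, -7: $t6=-7
after li $t1, 38: $t1=38
after li $t4, 19: $t4=19
after xor $t6, $t7, 15: $t6=31^15=16
after add $t4, $t6, $t7: $t4=16+31=47
after sub $t7, $t6, $t1: $t7=16-38=-22
After step 7: $t6 = 16.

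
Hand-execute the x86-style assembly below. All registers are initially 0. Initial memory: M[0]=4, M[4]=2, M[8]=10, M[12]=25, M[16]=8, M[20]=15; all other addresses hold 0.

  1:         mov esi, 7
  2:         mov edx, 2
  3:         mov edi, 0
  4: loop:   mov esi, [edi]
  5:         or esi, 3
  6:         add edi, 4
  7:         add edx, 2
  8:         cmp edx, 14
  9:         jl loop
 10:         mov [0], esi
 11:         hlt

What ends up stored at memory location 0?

esi=7
edx=2
edi=0
esi=M[0]=4
esi=4|3=7
edi=0+4=4
edx=2+2=4
cmp edx, 14  (cmp 4,14)
jl loop: taken
esi=M[4]=2
esi=2|3=3
edi=4+4=8
edx=4+2=6
cmp edx, 14  (cmp 6,14)
jl loop: taken
esi=M[8]=10
esi=10|3=11
edi=8+4=12
edx=6+2=8
cmp edx, 14  (cmp 8,14)
jl loop: taken
esi=M[12]=25
esi=25|3=27
edi=12+4=16
edx=8+2=10
cmp edx, 14  (cmp 10,14)
jl loop: taken
esi=M[16]=8
esi=8|3=11
edi=16+4=20
edx=10+2=12
cmp edx, 14  (cmp 12,14)
jl loop: taken
esi=M[20]=15
esi=15|3=15
edi=20+4=24
edx=12+2=14
cmp edx, 14  (cmp 14,14)
jl loop: not taken
mov [0], esi → M[0]=15
halt.

15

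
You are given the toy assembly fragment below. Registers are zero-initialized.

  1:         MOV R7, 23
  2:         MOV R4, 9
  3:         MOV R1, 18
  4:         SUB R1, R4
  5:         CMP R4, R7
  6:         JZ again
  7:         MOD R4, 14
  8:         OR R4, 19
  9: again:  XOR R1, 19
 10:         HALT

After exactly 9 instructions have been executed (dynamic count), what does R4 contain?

27

MOV R7, 23 → R7=23
MOV R4, 9 → R4=9
MOV R1, 18 → R1=18
SUB R1, R4 → R1=18-9=9
CMP R4, R7  (cmp 9,23)
JZ again: not taken
MOD R4, 14 → R4=9%14=9
OR R4, 19 → R4=9|19=27
XOR R1, 19 → R1=9^19=26
After step 9: R4 = 27.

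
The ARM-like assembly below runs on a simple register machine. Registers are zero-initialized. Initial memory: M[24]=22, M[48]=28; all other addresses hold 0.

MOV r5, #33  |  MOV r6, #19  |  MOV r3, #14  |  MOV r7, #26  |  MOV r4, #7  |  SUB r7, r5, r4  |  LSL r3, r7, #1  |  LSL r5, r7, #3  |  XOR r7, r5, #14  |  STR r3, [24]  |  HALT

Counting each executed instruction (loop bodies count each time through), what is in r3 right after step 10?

r5=33
r6=19
r3=14
r7=26
r4=7
r7=33-7=26
r3=26<<1=52
r5=26<<3=208
r7=208^14=222
STR r3, [24] → M[24]=52
After step 10: r3 = 52.

52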